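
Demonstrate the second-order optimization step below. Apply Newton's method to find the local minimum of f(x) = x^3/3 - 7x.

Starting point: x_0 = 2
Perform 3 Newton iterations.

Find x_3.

f(x) = x^3/3 - 7x
f'(x) = x^2 - 7, f''(x) = 2x
Newton update: x_{n+1} = x_n - (x_n^2 - 7)/(2*x_n)
Step 1: x_0 = 2, f'=-3, f''=4, x_1 = 11/4
Step 2: x_1 = 11/4, f'=9/16, f''=11/2, x_2 = 233/88
Step 3: x_2 = 233/88, f'=81/7744, f''=233/44, x_3 = 108497/41008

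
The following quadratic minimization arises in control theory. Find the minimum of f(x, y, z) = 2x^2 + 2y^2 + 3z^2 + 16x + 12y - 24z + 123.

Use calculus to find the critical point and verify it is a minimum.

f(x,y,z) = 2x^2 + 2y^2 + 3z^2 + 16x + 12y - 24z + 123
df/dx = 4x + (16) = 0 => x = -4
df/dy = 4y + (12) = 0 => y = -3
df/dz = 6z + (-24) = 0 => z = 4
f(-4,-3,4) = 2*(-4)^2 + 2*(-3)^2 + 3*(4)^2 + 16*(-4) + 12*(-3) + -24*(4) + 123 = 25
Hessian is diagonal with entries 4, 4, 6 > 0, confirmed minimum.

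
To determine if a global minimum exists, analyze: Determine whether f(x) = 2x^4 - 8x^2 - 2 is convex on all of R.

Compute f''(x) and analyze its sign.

f(x) = 2x^4 - 8x^2 - 2
f'(x) = 8x^3 + -16x
f''(x) = 24x^2 + -16
f''(0) = -16 < 0, so not convex near x = 0
Therefore, f is not globally convex on R.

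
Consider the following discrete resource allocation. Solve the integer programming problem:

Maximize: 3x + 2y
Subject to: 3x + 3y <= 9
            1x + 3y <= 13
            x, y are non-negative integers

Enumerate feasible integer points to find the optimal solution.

Constraint 1: 3x + 3y <= 9
Constraint 2: 1x + 3y <= 13
Feasible x range (need y >= 0): 0 <= x <= min(9/3, 13/1) => x in {0, ..., 3}.
Enumerate feasible integer points row by row (the coefficient of y is 2 > 0, so for each x the largest feasible y gives the best value):
  x = 0: y <= min((9 - 3*0)/3, (13 - 1*0)/3) => y in {0, ..., 3}; best 3*0 + 2*3 = 6
  x = 1: y <= min((9 - 3*1)/3, (13 - 1*1)/3) => y in {0, ..., 2}; best 3*1 + 2*2 = 7
  x = 2: y <= min((9 - 3*2)/3, (13 - 1*2)/3) => y in {0, ..., 1}; best 3*2 + 2*1 = 8
  x = 3: y <= min((9 - 3*3)/3, (13 - 1*3)/3) => y in {0}; best 3*3 + 2*0 = 9
The maximum 3x + 2y = 9 is achieved at x = 3, y = 0.
Check: 3*3 + 3*0 = 9 <= 9 and 1*3 + 3*0 = 3 <= 13.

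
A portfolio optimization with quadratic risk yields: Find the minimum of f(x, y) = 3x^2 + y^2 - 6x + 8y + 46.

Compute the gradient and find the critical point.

f(x,y) = 3x^2 + y^2 - 6x + 8y + 46
df/dx = 6x + (-6) = 0  =>  x = 1
df/dy = 2y + (8) = 0  =>  y = -4
f(1, -4) = 3*(1)^2 + 1*(-4)^2 + -6*(1) + 8*(-4) + 46 = 27
Hessian is diagonal with entries 6, 2 > 0, so this is a minimum.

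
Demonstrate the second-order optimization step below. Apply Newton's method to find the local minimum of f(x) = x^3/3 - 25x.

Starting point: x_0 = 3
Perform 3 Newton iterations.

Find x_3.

f(x) = x^3/3 - 25x
f'(x) = x^2 - 25, f''(x) = 2x
Newton update: x_{n+1} = x_n - (x_n^2 - 25)/(2*x_n)
Step 1: x_0 = 3, f'=-16, f''=6, x_1 = 17/3
Step 2: x_1 = 17/3, f'=64/9, f''=34/3, x_2 = 257/51
Step 3: x_2 = 257/51, f'=1024/2601, f''=514/51, x_3 = 65537/13107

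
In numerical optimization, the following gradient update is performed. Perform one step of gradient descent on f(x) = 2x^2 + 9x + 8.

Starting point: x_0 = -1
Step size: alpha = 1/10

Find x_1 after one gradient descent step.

f(x) = 2x^2 + 9x + 8
f'(x) = 4x + 9
f'(-1) = 4*-1 + (9) = 5
x_1 = x_0 - alpha * f'(x_0) = -1 - 1/10 * 5 = -3/2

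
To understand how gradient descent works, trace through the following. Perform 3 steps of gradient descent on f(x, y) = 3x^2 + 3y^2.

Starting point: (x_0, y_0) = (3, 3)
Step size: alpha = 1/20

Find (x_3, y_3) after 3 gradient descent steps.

f(x,y) = 3x^2 + 3y^2
grad_x = 6x + 0y, grad_y = 6y + 0x
Step 1: grad = (18, 18), (21/10, 21/10)
Step 2: grad = (63/5, 63/5), (147/100, 147/100)
Step 3: grad = (441/50, 441/50), (1029/1000, 1029/1000)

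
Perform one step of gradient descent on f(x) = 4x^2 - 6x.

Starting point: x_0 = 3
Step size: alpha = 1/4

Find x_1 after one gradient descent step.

f(x) = 4x^2 - 6x
f'(x) = 8x - 6
f'(3) = 8*3 + (-6) = 18
x_1 = x_0 - alpha * f'(x_0) = 3 - 1/4 * 18 = -3/2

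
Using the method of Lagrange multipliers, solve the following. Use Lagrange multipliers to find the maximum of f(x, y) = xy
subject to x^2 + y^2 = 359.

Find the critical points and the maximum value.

Lagrange conditions: y = 2*lambda*x and x = 2*lambda*y
If x = 0 then y = 0, violating the constraint, so x, y != 0.
Dividing: y/x = x/y => x^2 = y^2 => y = x or y = -x
Constraint: 2x^2 = 359 => x^2 = 359/2 => x = +/-sqrt(359/2)
Critical points: (sqrt(359/2), sqrt(359/2)), (-sqrt(359/2), -sqrt(359/2)), (sqrt(359/2), -sqrt(359/2)), (-sqrt(359/2), sqrt(359/2))
  y = x:  xy = x^2 = 359/2  at (sqrt(359/2), sqrt(359/2)) and (-sqrt(359/2), -sqrt(359/2))
  y = -x: xy = -x^2 = -359/2 at (sqrt(359/2), -sqrt(359/2)) and (-sqrt(359/2), sqrt(359/2))
Maximum xy = 359/2 at (sqrt(359/2), sqrt(359/2)) and (-sqrt(359/2), -sqrt(359/2))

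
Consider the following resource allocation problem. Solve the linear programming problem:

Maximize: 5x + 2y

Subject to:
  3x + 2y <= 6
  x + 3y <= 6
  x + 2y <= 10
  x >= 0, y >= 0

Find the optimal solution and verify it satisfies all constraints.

Feasible vertices: (0, 0), (0, 2), (6/7, 12/7), (2, 0)
Objective 5x + 2y at each vertex:
  (0, 0): 0
  (0, 2): 4
  (6/7, 12/7): 54/7
  (2, 0): 10
Maximum is 10 at (2, 0).
Verify constraints at (x, y) = (2, 0):
  3*2 + 2*0 = 6 <= 6 (active)
  1*2 + 3*0 = 2 <= 6
  1*2 + 2*0 = 2 <= 10
  x = 2 >= 0, y = 0 >= 0. All constraints satisfied.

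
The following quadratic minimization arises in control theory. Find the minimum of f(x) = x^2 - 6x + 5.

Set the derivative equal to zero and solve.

f(x) = x^2 - 6x + 5
f'(x) = 2x + (-6) = 0
x = 6/2 = 3
f(3) = -4
Since f''(x) = 2 > 0, this is a minimum.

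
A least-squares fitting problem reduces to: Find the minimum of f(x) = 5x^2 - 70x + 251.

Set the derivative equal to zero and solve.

f(x) = 5x^2 - 70x + 251
f'(x) = 10x + (-70) = 0
x = 70/10 = 7
f(7) = 6
Since f''(x) = 10 > 0, this is a minimum.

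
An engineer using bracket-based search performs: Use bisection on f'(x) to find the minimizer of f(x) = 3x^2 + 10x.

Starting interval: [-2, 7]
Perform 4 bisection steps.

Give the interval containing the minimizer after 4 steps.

Finding critical point of f(x) = 3x^2 + 10x using bisection on f'(x) = 6x + 10.
f'(x) = 0 when x = -5/3.
Starting interval: [-2, 7]
Step 1: mid = 5/2, f'(mid) = 25, new interval = [-2, 5/2]
Step 2: mid = 1/4, f'(mid) = 23/2, new interval = [-2, 1/4]
Step 3: mid = -7/8, f'(mid) = 19/4, new interval = [-2, -7/8]
Step 4: mid = -23/16, f'(mid) = 11/8, new interval = [-2, -23/16]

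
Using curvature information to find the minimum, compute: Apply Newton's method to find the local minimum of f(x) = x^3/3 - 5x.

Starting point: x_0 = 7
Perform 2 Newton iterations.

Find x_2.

f(x) = x^3/3 - 5x
f'(x) = x^2 - 5, f''(x) = 2x
Newton update: x_{n+1} = x_n - (x_n^2 - 5)/(2*x_n)
Step 1: x_0 = 7, f'=44, f''=14, x_1 = 27/7
Step 2: x_1 = 27/7, f'=484/49, f''=54/7, x_2 = 487/189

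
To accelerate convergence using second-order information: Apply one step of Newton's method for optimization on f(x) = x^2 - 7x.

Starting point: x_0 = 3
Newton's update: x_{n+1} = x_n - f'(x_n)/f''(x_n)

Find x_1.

f(x) = x^2 - 7x
f'(x) = 2x + (-7), f''(x) = 2
Newton step: x_1 = x_0 - f'(x_0)/f''(x_0)
f'(3) = -1
x_1 = 3 - -1/2 = 7/2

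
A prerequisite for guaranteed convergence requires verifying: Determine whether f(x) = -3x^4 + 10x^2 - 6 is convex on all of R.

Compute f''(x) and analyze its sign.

f(x) = -3x^4 + 10x^2 - 6
f'(x) = -12x^3 + 20x
f''(x) = -36x^2 + 20
f''(x) = -36x^2 + 20 -> -inf as |x| -> inf
Therefore, f is not globally convex on R.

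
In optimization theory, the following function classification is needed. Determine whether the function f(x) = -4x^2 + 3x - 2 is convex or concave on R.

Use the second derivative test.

f(x) = -4x^2 + 3x - 2
f'(x) = -8x + 3
f''(x) = -8
Since f''(x) = -8 < 0 for all x, f is concave on R.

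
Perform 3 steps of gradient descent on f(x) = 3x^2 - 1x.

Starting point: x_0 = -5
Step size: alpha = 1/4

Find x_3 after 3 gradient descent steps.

f(x) = 3x^2 - 1x, f'(x) = 6x + (-1)
Step 1: f'(-5) = -31, x_1 = -5 - 1/4 * -31 = 11/4
Step 2: f'(11/4) = 31/2, x_2 = 11/4 - 1/4 * 31/2 = -9/8
Step 3: f'(-9/8) = -31/4, x_3 = -9/8 - 1/4 * -31/4 = 13/16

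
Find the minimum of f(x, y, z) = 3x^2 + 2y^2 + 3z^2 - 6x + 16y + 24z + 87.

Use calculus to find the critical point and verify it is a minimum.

f(x,y,z) = 3x^2 + 2y^2 + 3z^2 - 6x + 16y + 24z + 87
df/dx = 6x + (-6) = 0 => x = 1
df/dy = 4y + (16) = 0 => y = -4
df/dz = 6z + (24) = 0 => z = -4
f(1,-4,-4) = 3*(1)^2 + 2*(-4)^2 + 3*(-4)^2 + -6*(1) + 16*(-4) + 24*(-4) + 87 = 4
Hessian is diagonal with entries 6, 4, 6 > 0, confirmed minimum.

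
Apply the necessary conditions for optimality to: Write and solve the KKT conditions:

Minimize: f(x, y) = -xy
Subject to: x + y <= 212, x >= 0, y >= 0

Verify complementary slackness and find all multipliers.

Problem: min -xy s.t. x + y <= 212 (multiplier lambda), x >= 0 (mu_x), y >= 0 (mu_y)
KKT stationarity: -y + lambda - mu_x = 0, -x + lambda - mu_y = 0, with lambda, mu_x, mu_y >= 0
Complementary slackness: lambda*(x + y - 212) = 0, mu_x*x = 0, mu_y*y = 0
If lambda = 0: y = -mu_x <= 0 and x = -mu_y <= 0 force x = y = 0 with f = 0; but x = y = 106 is feasible with f = -11236 < 0, so this is not the minimum. Hence lambda > 0 and x + y = 212.
Try x > 0, y > 0 (so mu_x = mu_y = 0): y = lambda, x = lambda => x = y = lambda
x + y = 212 => 2*lambda = 212 => lambda = 106
x* = y* = 106 > 0, consistent with mu_x = mu_y = 0.
(Any feasible point with x = 0 or y = 0 has f = 0 > -11236, so the minimum is not on those boundaries.)
min(-xy) = -11236 (i.e. max xy = 11236)
Multipliers: lambda = 106, mu_x = 0, mu_y = 0
Complementary slackness: lambda*(x + y - 212) = 106*(106 + 106 - 212) = 0, mu_x*x = 0*106 = 0, mu_y*y = 0*106 = 0. Satisfied.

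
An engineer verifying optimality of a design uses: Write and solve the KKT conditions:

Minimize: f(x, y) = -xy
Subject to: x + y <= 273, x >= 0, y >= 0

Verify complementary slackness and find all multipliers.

Problem: min -xy s.t. x + y <= 273 (multiplier lambda), x >= 0 (mu_x), y >= 0 (mu_y)
KKT stationarity: -y + lambda - mu_x = 0, -x + lambda - mu_y = 0, with lambda, mu_x, mu_y >= 0
Complementary slackness: lambda*(x + y - 273) = 0, mu_x*x = 0, mu_y*y = 0
If lambda = 0: y = -mu_x <= 0 and x = -mu_y <= 0 force x = y = 0 with f = 0; but x = y = 273/2 is feasible with f = -74529/4 < 0, so this is not the minimum. Hence lambda > 0 and x + y = 273.
Try x > 0, y > 0 (so mu_x = mu_y = 0): y = lambda, x = lambda => x = y = lambda
x + y = 273 => 2*lambda = 273 => lambda = 273/2
x* = y* = 273/2 > 0, consistent with mu_x = mu_y = 0.
(Any feasible point with x = 0 or y = 0 has f = 0 > -74529/4, so the minimum is not on those boundaries.)
min(-xy) = -74529/4 (i.e. max xy = 74529/4)
Multipliers: lambda = 273/2, mu_x = 0, mu_y = 0
Complementary slackness: lambda*(x + y - 273) = 273/2*(273/2 + 273/2 - 273) = 0, mu_x*x = 0*273/2 = 0, mu_y*y = 0*273/2 = 0. Satisfied.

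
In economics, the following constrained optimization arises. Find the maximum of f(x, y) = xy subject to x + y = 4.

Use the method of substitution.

Substitute y = 4 - x into f(x,y) = xy:
g(x) = x(4 - x) = 4x - x^2
g'(x) = 4 - 2x = 0  =>  x = 2
y = 4 - 2 = 2
Maximum value = 2 * 2 = 4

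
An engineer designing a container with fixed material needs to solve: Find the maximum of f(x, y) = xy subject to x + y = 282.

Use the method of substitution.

Substitute y = 282 - x into f(x,y) = xy:
g(x) = x(282 - x) = 282x - x^2
g'(x) = 282 - 2x = 0  =>  x = 141
y = 282 - 141 = 141
Maximum value = 141 * 141 = 19881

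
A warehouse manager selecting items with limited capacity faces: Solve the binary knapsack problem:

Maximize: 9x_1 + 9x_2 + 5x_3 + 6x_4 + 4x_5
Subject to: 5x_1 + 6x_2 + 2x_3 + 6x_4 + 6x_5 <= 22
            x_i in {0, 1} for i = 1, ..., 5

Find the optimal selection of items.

Items: item 1 (v=9, w=5), item 2 (v=9, w=6), item 3 (v=5, w=2), item 4 (v=6, w=6), item 5 (v=4, w=6)
Capacity: 22
Checking all 32 subsets (w = total weight, v = total value):
  {}: w = 0, v = 0
  {1}: w = 5, v = 9
  {2}: w = 6, v = 9
  {3}: w = 2, v = 5
  {4}: w = 6, v = 6
  {5}: w = 6, v = 4
  {1, 2}: w = 11, v = 18
  {1, 3}: w = 7, v = 14
  {1, 4}: w = 11, v = 15
  {1, 5}: w = 11, v = 13
  {2, 3}: w = 8, v = 14
  {2, 4}: w = 12, v = 15
  {2, 5}: w = 12, v = 13
  {3, 4}: w = 8, v = 11
  {3, 5}: w = 8, v = 9
  {4, 5}: w = 12, v = 10
  {1, 2, 3}: w = 13, v = 23
  {1, 2, 4}: w = 17, v = 24
  {1, 2, 5}: w = 17, v = 22
  {1, 3, 4}: w = 13, v = 20
  {1, 3, 5}: w = 13, v = 18
  {1, 4, 5}: w = 17, v = 19
  {2, 3, 4}: w = 14, v = 20
  {2, 3, 5}: w = 14, v = 18
  {2, 4, 5}: w = 18, v = 19
  {3, 4, 5}: w = 14, v = 15
  {1, 2, 3, 4}: w = 19, v = 29
  {1, 2, 3, 5}: w = 19, v = 27
  {1, 2, 4, 5}: w = 23 > 22, infeasible
  {1, 3, 4, 5}: w = 19, v = 24
  {2, 3, 4, 5}: w = 20, v = 24
  {1, 2, 3, 4, 5}: w = 25 > 22, infeasible
Best feasible subset: items [1, 2, 3, 4]
Total weight: 19 <= 22, total value: 29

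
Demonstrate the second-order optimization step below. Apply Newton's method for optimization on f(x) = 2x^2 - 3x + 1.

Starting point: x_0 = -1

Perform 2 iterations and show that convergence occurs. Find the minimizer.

f(x) = 2x^2 - 3x + 1, f'(x) = 4x + (-3), f''(x) = 4
Step 1: f'(-1) = -7, x_1 = -1 - -7/4 = 3/4
Step 2: f'(3/4) = 0, x_2 = 3/4 (converged)
Newton's method converges in 1 step for quadratics.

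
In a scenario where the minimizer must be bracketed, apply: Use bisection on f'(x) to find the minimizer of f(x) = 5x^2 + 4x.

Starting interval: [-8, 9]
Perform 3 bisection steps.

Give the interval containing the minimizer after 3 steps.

Finding critical point of f(x) = 5x^2 + 4x using bisection on f'(x) = 10x + 4.
f'(x) = 0 when x = -2/5.
Starting interval: [-8, 9]
Step 1: mid = 1/2, f'(mid) = 9, new interval = [-8, 1/2]
Step 2: mid = -15/4, f'(mid) = -67/2, new interval = [-15/4, 1/2]
Step 3: mid = -13/8, f'(mid) = -49/4, new interval = [-13/8, 1/2]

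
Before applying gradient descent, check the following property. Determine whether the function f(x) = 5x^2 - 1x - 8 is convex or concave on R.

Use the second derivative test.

f(x) = 5x^2 - 1x - 8
f'(x) = 10x - 1
f''(x) = 10
Since f''(x) = 10 > 0 for all x, f is convex on R.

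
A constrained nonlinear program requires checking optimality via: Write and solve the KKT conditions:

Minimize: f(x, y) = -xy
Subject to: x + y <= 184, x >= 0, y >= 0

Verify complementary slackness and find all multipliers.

Problem: min -xy s.t. x + y <= 184 (multiplier lambda), x >= 0 (mu_x), y >= 0 (mu_y)
KKT stationarity: -y + lambda - mu_x = 0, -x + lambda - mu_y = 0, with lambda, mu_x, mu_y >= 0
Complementary slackness: lambda*(x + y - 184) = 0, mu_x*x = 0, mu_y*y = 0
If lambda = 0: y = -mu_x <= 0 and x = -mu_y <= 0 force x = y = 0 with f = 0; but x = y = 92 is feasible with f = -8464 < 0, so this is not the minimum. Hence lambda > 0 and x + y = 184.
Try x > 0, y > 0 (so mu_x = mu_y = 0): y = lambda, x = lambda => x = y = lambda
x + y = 184 => 2*lambda = 184 => lambda = 92
x* = y* = 92 > 0, consistent with mu_x = mu_y = 0.
(Any feasible point with x = 0 or y = 0 has f = 0 > -8464, so the minimum is not on those boundaries.)
min(-xy) = -8464 (i.e. max xy = 8464)
Multipliers: lambda = 92, mu_x = 0, mu_y = 0
Complementary slackness: lambda*(x + y - 184) = 92*(92 + 92 - 184) = 0, mu_x*x = 0*92 = 0, mu_y*y = 0*92 = 0. Satisfied.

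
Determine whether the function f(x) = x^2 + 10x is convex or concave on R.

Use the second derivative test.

f(x) = x^2 + 10x
f'(x) = 2x + 10
f''(x) = 2
Since f''(x) = 2 > 0 for all x, f is convex on R.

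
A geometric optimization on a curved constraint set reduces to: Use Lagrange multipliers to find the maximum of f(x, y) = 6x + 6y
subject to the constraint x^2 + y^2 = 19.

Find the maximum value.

Set up Lagrange conditions: grad f = lambda * grad g
  6 = 2*lambda*x
  6 = 2*lambda*y
From these: x/y = 6/6, so x = 6t, y = 6t for some t.
Substitute into constraint: (6t)^2 + (6t)^2 = 19
  t^2 * 72 = 19
  t = sqrt(19/72)
Maximum = 6*x + 6*y = (6^2 + 6^2)*t = 72 * sqrt(19/72) = sqrt(1368)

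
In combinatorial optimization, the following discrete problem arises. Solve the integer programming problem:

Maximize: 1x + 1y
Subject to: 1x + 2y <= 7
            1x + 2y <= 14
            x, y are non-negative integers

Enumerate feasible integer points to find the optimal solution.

Constraint 1: 1x + 2y <= 7
Constraint 2: 1x + 2y <= 14
Feasible x range (need y >= 0): 0 <= x <= min(7/1, 14/1) => x in {0, ..., 7}.
Enumerate feasible integer points row by row (the coefficient of y is 1 > 0, so for each x the largest feasible y gives the best value):
  x = 0: y <= min((7 - 1*0)/2, (14 - 1*0)/2) => y in {0, ..., 3}; best 1*0 + 1*3 = 3
  x = 1: y <= min((7 - 1*1)/2, (14 - 1*1)/2) => y in {0, ..., 3}; best 1*1 + 1*3 = 4
  x = 2: y <= min((7 - 1*2)/2, (14 - 1*2)/2) => y in {0, ..., 2}; best 1*2 + 1*2 = 4
  x = 3: y <= min((7 - 1*3)/2, (14 - 1*3)/2) => y in {0, ..., 2}; best 1*3 + 1*2 = 5
  x = 4: y <= min((7 - 1*4)/2, (14 - 1*4)/2) => y in {0, ..., 1}; best 1*4 + 1*1 = 5
  x = 5: y <= min((7 - 1*5)/2, (14 - 1*5)/2) => y in {0, ..., 1}; best 1*5 + 1*1 = 6
  x = 6: y <= min((7 - 1*6)/2, (14 - 1*6)/2) => y in {0}; best 1*6 + 1*0 = 6
  x = 7: y <= min((7 - 1*7)/2, (14 - 1*7)/2) => y in {0}; best 1*7 + 1*0 = 7
The maximum 1x + 1y = 7 is achieved at x = 7, y = 0.
Check: 1*7 + 2*0 = 7 <= 7 and 1*7 + 2*0 = 7 <= 14.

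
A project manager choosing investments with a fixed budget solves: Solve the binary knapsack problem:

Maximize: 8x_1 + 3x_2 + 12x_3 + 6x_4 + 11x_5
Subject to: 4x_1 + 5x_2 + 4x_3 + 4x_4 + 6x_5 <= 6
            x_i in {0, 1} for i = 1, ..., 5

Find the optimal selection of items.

Items: item 1 (v=8, w=4), item 2 (v=3, w=5), item 3 (v=12, w=4), item 4 (v=6, w=4), item 5 (v=11, w=6)
Capacity: 6
Checking all 32 subsets (w = total weight, v = total value):
  {}: w = 0, v = 0
  {1}: w = 4, v = 8
  {2}: w = 5, v = 3
  {3}: w = 4, v = 12
  {4}: w = 4, v = 6
  {5}: w = 6, v = 11
  {1, 2}: w = 9 > 6, infeasible
  {1, 3}: w = 8 > 6, infeasible
  {1, 4}: w = 8 > 6, infeasible
  {1, 5}: w = 10 > 6, infeasible
  {2, 3}: w = 9 > 6, infeasible
  {2, 4}: w = 9 > 6, infeasible
  {2, 5}: w = 11 > 6, infeasible
  {3, 4}: w = 8 > 6, infeasible
  {3, 5}: w = 10 > 6, infeasible
  {4, 5}: w = 10 > 6, infeasible
  {1, 2, 3}: w = 13 > 6, infeasible
  {1, 2, 4}: w = 13 > 6, infeasible
  {1, 2, 5}: w = 15 > 6, infeasible
  {1, 3, 4}: w = 12 > 6, infeasible
  {1, 3, 5}: w = 14 > 6, infeasible
  {1, 4, 5}: w = 14 > 6, infeasible
  {2, 3, 4}: w = 13 > 6, infeasible
  {2, 3, 5}: w = 15 > 6, infeasible
  {2, 4, 5}: w = 15 > 6, infeasible
  {3, 4, 5}: w = 14 > 6, infeasible
  {1, 2, 3, 4}: w = 17 > 6, infeasible
  {1, 2, 3, 5}: w = 19 > 6, infeasible
  {1, 2, 4, 5}: w = 19 > 6, infeasible
  {1, 3, 4, 5}: w = 18 > 6, infeasible
  {2, 3, 4, 5}: w = 19 > 6, infeasible
  {1, 2, 3, 4, 5}: w = 23 > 6, infeasible
Best feasible subset: items [3]
Total weight: 4 <= 6, total value: 12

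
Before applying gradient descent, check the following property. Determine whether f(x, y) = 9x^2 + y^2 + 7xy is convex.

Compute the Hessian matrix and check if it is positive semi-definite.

f(x,y) = 9x^2 + y^2 + 7xy
Hessian H = [[18, 7], [7, 2]]
trace(H) = 20, det(H) = -13
Eigenvalues: (20 +/- sqrt(452)) / 2 = 20.63, -0.6301
Since not both eigenvalues positive, f is neither convex nor concave.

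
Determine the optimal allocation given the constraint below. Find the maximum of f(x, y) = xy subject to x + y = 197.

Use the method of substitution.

Substitute y = 197 - x into f(x,y) = xy:
g(x) = x(197 - x) = 197x - x^2
g'(x) = 197 - 2x = 0  =>  x = 197/2
y = 197 - 197/2 = 197/2
Maximum value = (197/2) * (197/2) = 38809/4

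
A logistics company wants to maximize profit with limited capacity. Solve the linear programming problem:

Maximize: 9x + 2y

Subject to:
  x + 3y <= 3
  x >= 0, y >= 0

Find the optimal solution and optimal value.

The feasible region has vertices at [(0, 0), (3, 0), (0, 1)].
Checking objective 9x + 2y at each vertex:
  (0, 0): 9*0 + 2*0 = 0
  (3, 0): 9*3 + 2*0 = 27
  (0, 1): 9*0 + 2*1 = 2
Maximum is 27 at (3, 0).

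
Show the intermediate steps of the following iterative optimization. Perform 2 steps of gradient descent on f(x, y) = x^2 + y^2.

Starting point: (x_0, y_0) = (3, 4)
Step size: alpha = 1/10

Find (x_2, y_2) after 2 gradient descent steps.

f(x,y) = x^2 + y^2
grad_x = 2x + 0y, grad_y = 2y + 0x
Step 1: grad = (6, 8), (12/5, 16/5)
Step 2: grad = (24/5, 32/5), (48/25, 64/25)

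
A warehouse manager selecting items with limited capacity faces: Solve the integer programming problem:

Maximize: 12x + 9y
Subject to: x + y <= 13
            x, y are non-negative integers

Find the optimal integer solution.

Objective: 12x + 9y, constraint: x + y <= 13
Coefficient of x is 12 >= coefficient of y is 9, so allocate the entire budget to x.
Optimal: x = 13, y = 0, value = 156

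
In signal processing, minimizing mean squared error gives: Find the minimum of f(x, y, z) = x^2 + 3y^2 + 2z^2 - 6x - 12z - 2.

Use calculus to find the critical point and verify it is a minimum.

f(x,y,z) = x^2 + 3y^2 + 2z^2 - 6x - 12z - 2
df/dx = 2x + (-6) = 0 => x = 3
df/dy = 6y + (0) = 0 => y = 0
df/dz = 4z + (-12) = 0 => z = 3
f(3,0,3) = 1*(3)^2 + 3*(0)^2 + 2*(3)^2 + -6*(3) + -12*(3) + -2 = -29
Hessian is diagonal with entries 2, 6, 4 > 0, confirmed minimum.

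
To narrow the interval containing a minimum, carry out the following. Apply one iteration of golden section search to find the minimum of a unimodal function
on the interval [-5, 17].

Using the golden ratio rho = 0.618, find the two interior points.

Golden section search on [-5, 17].
Golden ratio rho = 0.618 (approx).
Interior points:
  x_1 = -5 + (1-0.618)*22 = 3.4040
  x_2 = -5 + 0.618*22 = 8.5960
Compare f(x_1) and f(x_2) to determine which subinterval to keep.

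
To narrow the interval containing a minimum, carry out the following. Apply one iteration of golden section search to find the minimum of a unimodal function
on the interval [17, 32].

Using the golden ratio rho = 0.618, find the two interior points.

Golden section search on [17, 32].
Golden ratio rho = 0.618 (approx).
Interior points:
  x_1 = 17 + (1-0.618)*15 = 22.7300
  x_2 = 17 + 0.618*15 = 26.2700
Compare f(x_1) and f(x_2) to determine which subinterval to keep.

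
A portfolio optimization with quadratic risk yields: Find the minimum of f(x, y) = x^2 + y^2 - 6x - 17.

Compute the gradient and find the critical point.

f(x,y) = x^2 + y^2 - 6x - 17
df/dx = 2x + (-6) = 0  =>  x = 3
df/dy = 2y + (0) = 0  =>  y = 0
f(3, 0) = 1*(3)^2 + 1*(0)^2 + -6*(3) + -17 = -26
Hessian is diagonal with entries 2, 2 > 0, so this is a minimum.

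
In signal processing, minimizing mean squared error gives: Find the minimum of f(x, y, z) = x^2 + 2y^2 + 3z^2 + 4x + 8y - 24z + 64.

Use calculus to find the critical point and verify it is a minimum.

f(x,y,z) = x^2 + 2y^2 + 3z^2 + 4x + 8y - 24z + 64
df/dx = 2x + (4) = 0 => x = -2
df/dy = 4y + (8) = 0 => y = -2
df/dz = 6z + (-24) = 0 => z = 4
f(-2,-2,4) = 1*(-2)^2 + 2*(-2)^2 + 3*(4)^2 + 4*(-2) + 8*(-2) + -24*(4) + 64 = 4
Hessian is diagonal with entries 2, 4, 6 > 0, confirmed minimum.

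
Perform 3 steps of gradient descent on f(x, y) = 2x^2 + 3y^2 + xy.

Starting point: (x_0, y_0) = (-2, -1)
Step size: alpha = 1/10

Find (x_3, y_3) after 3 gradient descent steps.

f(x,y) = 2x^2 + 3y^2 + xy
grad_x = 4x + 1y, grad_y = 6y + 1x
Step 1: grad = (-9, -8), (-11/10, -1/5)
Step 2: grad = (-23/5, -23/10), (-16/25, 3/100)
Step 3: grad = (-253/100, -23/50), (-387/1000, 19/250)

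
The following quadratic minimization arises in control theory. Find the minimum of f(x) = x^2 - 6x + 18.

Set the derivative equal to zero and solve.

f(x) = x^2 - 6x + 18
f'(x) = 2x + (-6) = 0
x = 6/2 = 3
f(3) = 9
Since f''(x) = 2 > 0, this is a minimum.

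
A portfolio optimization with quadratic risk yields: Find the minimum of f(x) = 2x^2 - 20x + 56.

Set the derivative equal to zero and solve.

f(x) = 2x^2 - 20x + 56
f'(x) = 4x + (-20) = 0
x = 20/4 = 5
f(5) = 6
Since f''(x) = 4 > 0, this is a minimum.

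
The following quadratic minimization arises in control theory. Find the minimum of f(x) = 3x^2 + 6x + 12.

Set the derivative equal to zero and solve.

f(x) = 3x^2 + 6x + 12
f'(x) = 6x + (6) = 0
x = -6/6 = -1
f(-1) = 9
Since f''(x) = 6 > 0, this is a minimum.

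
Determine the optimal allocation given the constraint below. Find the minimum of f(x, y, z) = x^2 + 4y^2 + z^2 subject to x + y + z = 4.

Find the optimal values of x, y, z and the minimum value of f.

Using Lagrange multipliers on f = x^2 + 4y^2 + z^2 with constraint x + y + z = 4:
Conditions: 2*1*x = lambda, 2*4*y = lambda, 2*1*z = lambda
So x = lambda/2, y = lambda/8, z = lambda/2
Substituting into constraint: lambda * (9/8) = 4
lambda = 32/9
x = 16/9, y = 4/9, z = 16/9
Minimum value = 64/9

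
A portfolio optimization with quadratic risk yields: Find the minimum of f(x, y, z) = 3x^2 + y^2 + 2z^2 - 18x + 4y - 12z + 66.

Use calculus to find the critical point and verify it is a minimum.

f(x,y,z) = 3x^2 + y^2 + 2z^2 - 18x + 4y - 12z + 66
df/dx = 6x + (-18) = 0 => x = 3
df/dy = 2y + (4) = 0 => y = -2
df/dz = 4z + (-12) = 0 => z = 3
f(3,-2,3) = 3*(3)^2 + 1*(-2)^2 + 2*(3)^2 + -18*(3) + 4*(-2) + -12*(3) + 66 = 17
Hessian is diagonal with entries 6, 2, 4 > 0, confirmed minimum.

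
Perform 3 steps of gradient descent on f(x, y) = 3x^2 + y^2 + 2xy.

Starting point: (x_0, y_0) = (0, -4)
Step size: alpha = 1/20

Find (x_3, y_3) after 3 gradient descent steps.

f(x,y) = 3x^2 + y^2 + 2xy
grad_x = 6x + 2y, grad_y = 2y + 2x
Step 1: grad = (-8, -8), (2/5, -18/5)
Step 2: grad = (-24/5, -32/5), (16/25, -82/25)
Step 3: grad = (-68/25, -132/25), (97/125, -377/125)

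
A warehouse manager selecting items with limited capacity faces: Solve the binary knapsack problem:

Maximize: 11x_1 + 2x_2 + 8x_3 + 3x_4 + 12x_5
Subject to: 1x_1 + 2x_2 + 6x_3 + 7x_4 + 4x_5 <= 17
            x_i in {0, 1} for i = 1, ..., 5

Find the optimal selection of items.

Items: item 1 (v=11, w=1), item 2 (v=2, w=2), item 3 (v=8, w=6), item 4 (v=3, w=7), item 5 (v=12, w=4)
Capacity: 17
Checking all 32 subsets (w = total weight, v = total value):
  {}: w = 0, v = 0
  {1}: w = 1, v = 11
  {2}: w = 2, v = 2
  {3}: w = 6, v = 8
  {4}: w = 7, v = 3
  {5}: w = 4, v = 12
  {1, 2}: w = 3, v = 13
  {1, 3}: w = 7, v = 19
  {1, 4}: w = 8, v = 14
  {1, 5}: w = 5, v = 23
  {2, 3}: w = 8, v = 10
  {2, 4}: w = 9, v = 5
  {2, 5}: w = 6, v = 14
  {3, 4}: w = 13, v = 11
  {3, 5}: w = 10, v = 20
  {4, 5}: w = 11, v = 15
  {1, 2, 3}: w = 9, v = 21
  {1, 2, 4}: w = 10, v = 16
  {1, 2, 5}: w = 7, v = 25
  {1, 3, 4}: w = 14, v = 22
  {1, 3, 5}: w = 11, v = 31
  {1, 4, 5}: w = 12, v = 26
  {2, 3, 4}: w = 15, v = 13
  {2, 3, 5}: w = 12, v = 22
  {2, 4, 5}: w = 13, v = 17
  {3, 4, 5}: w = 17, v = 23
  {1, 2, 3, 4}: w = 16, v = 24
  {1, 2, 3, 5}: w = 13, v = 33
  {1, 2, 4, 5}: w = 14, v = 28
  {1, 3, 4, 5}: w = 18 > 17, infeasible
  {2, 3, 4, 5}: w = 19 > 17, infeasible
  {1, 2, 3, 4, 5}: w = 20 > 17, infeasible
Best feasible subset: items [1, 2, 3, 5]
Total weight: 13 <= 17, total value: 33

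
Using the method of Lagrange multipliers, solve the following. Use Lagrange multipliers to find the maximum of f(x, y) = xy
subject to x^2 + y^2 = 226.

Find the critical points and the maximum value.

Lagrange conditions: y = 2*lambda*x and x = 2*lambda*y
If x = 0 then y = 0, violating the constraint, so x, y != 0.
Dividing: y/x = x/y => x^2 = y^2 => y = x or y = -x
Constraint: 2x^2 = 226 => x^2 = 113 => x = +/-sqrt(113)
Critical points: (sqrt(113), sqrt(113)), (-sqrt(113), -sqrt(113)), (sqrt(113), -sqrt(113)), (-sqrt(113), sqrt(113))
  y = x:  xy = x^2 = 113  at (sqrt(113), sqrt(113)) and (-sqrt(113), -sqrt(113))
  y = -x: xy = -x^2 = -113 at (sqrt(113), -sqrt(113)) and (-sqrt(113), sqrt(113))
Maximum xy = 113 at (sqrt(113), sqrt(113)) and (-sqrt(113), -sqrt(113))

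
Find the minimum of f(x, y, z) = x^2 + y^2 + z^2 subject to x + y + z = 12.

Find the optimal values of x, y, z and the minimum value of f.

Using Lagrange multipliers on f = x^2 + y^2 + z^2 with constraint x + y + z = 12:
Conditions: 2*1*x = lambda, 2*1*y = lambda, 2*1*z = lambda
So x = lambda/2, y = lambda/2, z = lambda/2
Substituting into constraint: lambda * (3/2) = 12
lambda = 8
x = 4, y = 4, z = 4
Minimum value = 48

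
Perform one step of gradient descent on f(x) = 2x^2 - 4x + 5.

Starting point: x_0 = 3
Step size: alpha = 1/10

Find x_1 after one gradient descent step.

f(x) = 2x^2 - 4x + 5
f'(x) = 4x - 4
f'(3) = 4*3 + (-4) = 8
x_1 = x_0 - alpha * f'(x_0) = 3 - 1/10 * 8 = 11/5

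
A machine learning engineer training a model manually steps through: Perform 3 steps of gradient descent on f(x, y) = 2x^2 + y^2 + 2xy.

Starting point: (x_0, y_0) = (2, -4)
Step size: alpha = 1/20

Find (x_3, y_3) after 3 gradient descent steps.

f(x,y) = 2x^2 + y^2 + 2xy
grad_x = 4x + 2y, grad_y = 2y + 2x
Step 1: grad = (0, -4), (2, -19/5)
Step 2: grad = (2/5, -18/5), (99/50, -181/50)
Step 3: grad = (17/25, -82/25), (973/500, -432/125)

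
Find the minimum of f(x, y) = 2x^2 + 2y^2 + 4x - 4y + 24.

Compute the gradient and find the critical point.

f(x,y) = 2x^2 + 2y^2 + 4x - 4y + 24
df/dx = 4x + (4) = 0  =>  x = -1
df/dy = 4y + (-4) = 0  =>  y = 1
f(-1, 1) = 2*(-1)^2 + 2*(1)^2 + 4*(-1) + -4*(1) + 24 = 20
Hessian is diagonal with entries 4, 4 > 0, so this is a minimum.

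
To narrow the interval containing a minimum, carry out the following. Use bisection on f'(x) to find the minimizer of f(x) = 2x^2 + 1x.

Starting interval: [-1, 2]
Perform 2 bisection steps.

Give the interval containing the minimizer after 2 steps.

Finding critical point of f(x) = 2x^2 + 1x using bisection on f'(x) = 4x + 1.
f'(x) = 0 when x = -1/4.
Starting interval: [-1, 2]
Step 1: mid = 1/2, f'(mid) = 3, new interval = [-1, 1/2]
Step 2: mid = -1/4, f'(mid) = 0, new interval = [-1/4, -1/4]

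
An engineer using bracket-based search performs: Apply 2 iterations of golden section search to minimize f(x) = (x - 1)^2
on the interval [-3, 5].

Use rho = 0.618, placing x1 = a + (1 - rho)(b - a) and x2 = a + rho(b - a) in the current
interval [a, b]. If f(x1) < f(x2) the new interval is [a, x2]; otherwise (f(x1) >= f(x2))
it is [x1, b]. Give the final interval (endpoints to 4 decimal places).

Golden section search for min of f(x) = (x - 1)^2 on [-3, 5].
Each step: x1 = a + (1 - rho)(b - a), x2 = a + rho(b - a); if f(x1) < f(x2) keep [a, x2], otherwise keep [x1, b].
Step 1: [-3.0000, 5.0000], x1=0.0560 (f=0.8911), x2=1.9440 (f=0.8911); f(x1) = f(x2) (tie, not '<') => keep [0.0560, 5.0000]
Step 2: [0.0560, 5.0000], x1=1.9446 (f=0.8923), x2=3.1114 (f=4.4580); f(x1) < f(x2) => keep [0.0560, 3.1114]
Final interval: [0.0560, 3.1114]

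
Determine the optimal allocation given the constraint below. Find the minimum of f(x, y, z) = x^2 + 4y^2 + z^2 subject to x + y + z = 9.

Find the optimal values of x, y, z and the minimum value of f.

Using Lagrange multipliers on f = x^2 + 4y^2 + z^2 with constraint x + y + z = 9:
Conditions: 2*1*x = lambda, 2*4*y = lambda, 2*1*z = lambda
So x = lambda/2, y = lambda/8, z = lambda/2
Substituting into constraint: lambda * (9/8) = 9
lambda = 8
x = 4, y = 1, z = 4
Minimum value = 36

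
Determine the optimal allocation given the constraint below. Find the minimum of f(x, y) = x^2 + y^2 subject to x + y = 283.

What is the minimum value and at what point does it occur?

Substitute y = 283 - x into f(x,y) = x^2 + y^2:
g(x) = x^2 + (283 - x)^2 = 2x^2 - 566x + 80089
g'(x) = 4x - 566 = 0  =>  x = 283/2
y = 283 - 283/2 = 283/2
Minimum value = (283/2)^2 + (283/2)^2 = 80089/2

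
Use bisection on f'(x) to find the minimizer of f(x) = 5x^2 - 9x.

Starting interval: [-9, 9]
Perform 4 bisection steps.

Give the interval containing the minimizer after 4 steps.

Finding critical point of f(x) = 5x^2 - 9x using bisection on f'(x) = 10x + -9.
f'(x) = 0 when x = 9/10.
Starting interval: [-9, 9]
Step 1: mid = 0, f'(mid) = -9, new interval = [0, 9]
Step 2: mid = 9/2, f'(mid) = 36, new interval = [0, 9/2]
Step 3: mid = 9/4, f'(mid) = 27/2, new interval = [0, 9/4]
Step 4: mid = 9/8, f'(mid) = 9/4, new interval = [0, 9/8]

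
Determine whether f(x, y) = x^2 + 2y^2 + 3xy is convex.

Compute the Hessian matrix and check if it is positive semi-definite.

f(x,y) = x^2 + 2y^2 + 3xy
Hessian H = [[2, 3], [3, 4]]
trace(H) = 6, det(H) = -1
Eigenvalues: (6 +/- sqrt(40)) / 2 = 6.162, -0.1623
Since not both eigenvalues positive, f is neither convex nor concave.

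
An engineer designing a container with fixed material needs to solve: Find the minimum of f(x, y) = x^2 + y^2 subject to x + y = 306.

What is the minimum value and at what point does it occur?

Substitute y = 306 - x into f(x,y) = x^2 + y^2:
g(x) = x^2 + (306 - x)^2 = 2x^2 - 612x + 93636
g'(x) = 4x - 612 = 0  =>  x = 153
y = 306 - 153 = 153
Minimum value = 153^2 + 153^2 = 46818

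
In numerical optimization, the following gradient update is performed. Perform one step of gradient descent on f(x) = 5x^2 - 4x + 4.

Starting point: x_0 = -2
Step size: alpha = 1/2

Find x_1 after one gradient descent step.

f(x) = 5x^2 - 4x + 4
f'(x) = 10x - 4
f'(-2) = 10*-2 + (-4) = -24
x_1 = x_0 - alpha * f'(x_0) = -2 - 1/2 * -24 = 10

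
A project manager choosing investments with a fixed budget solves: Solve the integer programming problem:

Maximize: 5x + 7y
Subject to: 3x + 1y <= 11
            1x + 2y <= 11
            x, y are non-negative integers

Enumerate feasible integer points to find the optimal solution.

Constraint 1: 3x + 1y <= 11
Constraint 2: 1x + 2y <= 11
Feasible x range (need y >= 0): 0 <= x <= min(11/3, 11/1) => x in {0, ..., 3}.
Enumerate feasible integer points row by row (the coefficient of y is 7 > 0, so for each x the largest feasible y gives the best value):
  x = 0: y <= min((11 - 3*0)/1, (11 - 1*0)/2) => y in {0, ..., 5}; best 5*0 + 7*5 = 35
  x = 1: y <= min((11 - 3*1)/1, (11 - 1*1)/2) => y in {0, ..., 5}; best 5*1 + 7*5 = 40
  x = 2: y <= min((11 - 3*2)/1, (11 - 1*2)/2) => y in {0, ..., 4}; best 5*2 + 7*4 = 38
  x = 3: y <= min((11 - 3*3)/1, (11 - 1*3)/2) => y in {0, ..., 2}; best 5*3 + 7*2 = 29
The maximum 5x + 7y = 40 is achieved at x = 1, y = 5.
Check: 3*1 + 1*5 = 8 <= 11 and 1*1 + 2*5 = 11 <= 11.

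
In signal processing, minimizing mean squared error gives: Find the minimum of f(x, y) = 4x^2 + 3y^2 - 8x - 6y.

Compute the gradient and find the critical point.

f(x,y) = 4x^2 + 3y^2 - 8x - 6y
df/dx = 8x + (-8) = 0  =>  x = 1
df/dy = 6y + (-6) = 0  =>  y = 1
f(1, 1) = 4*(1)^2 + 3*(1)^2 + -8*(1) + -6*(1) = -7
Hessian is diagonal with entries 8, 6 > 0, so this is a minimum.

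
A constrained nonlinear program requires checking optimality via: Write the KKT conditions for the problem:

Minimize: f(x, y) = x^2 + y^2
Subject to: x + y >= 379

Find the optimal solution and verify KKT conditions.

KKT conditions for min x^2 + y^2 s.t. x + y >= 379:
Stationarity: 2x = mu, 2y = mu
So x = y = mu/2.
Complementary slackness: mu*(x + y - 379) = 0
Primal feasibility: x + y >= 379; dual feasibility: mu >= 0
If mu = 0 then x = y = 0, but 0 + 0 < 379 is infeasible, so the constraint is active.
Constraint active: x + y = 2*(mu/2) = 379 => mu = 379
x = y = 379/2, f = 143641/2
Verify: stationarity 2*(379/2) = 379 = mu; primal 379/2 + 379/2 = 379 >= 379; dual mu = 379 >= 0; complementary slackness 379*(379 - 379) = 0. All KKT conditions hold.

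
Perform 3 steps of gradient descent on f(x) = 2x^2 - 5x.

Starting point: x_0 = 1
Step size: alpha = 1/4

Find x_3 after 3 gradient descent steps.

f(x) = 2x^2 - 5x, f'(x) = 4x + (-5)
Step 1: f'(1) = -1, x_1 = 1 - 1/4 * -1 = 5/4
Step 2: f'(5/4) = 0, x_2 = 5/4 - 1/4 * 0 = 5/4
Step 3: f'(5/4) = 0, x_3 = 5/4 - 1/4 * 0 = 5/4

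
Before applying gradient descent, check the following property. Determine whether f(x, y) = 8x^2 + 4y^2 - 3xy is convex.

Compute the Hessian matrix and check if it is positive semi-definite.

f(x,y) = 8x^2 + 4y^2 - 3xy
Hessian H = [[16, -3], [-3, 8]]
trace(H) = 24, det(H) = 119
Eigenvalues: (24 +/- sqrt(100)) / 2 = 17, 7
Since both eigenvalues > 0, f is convex.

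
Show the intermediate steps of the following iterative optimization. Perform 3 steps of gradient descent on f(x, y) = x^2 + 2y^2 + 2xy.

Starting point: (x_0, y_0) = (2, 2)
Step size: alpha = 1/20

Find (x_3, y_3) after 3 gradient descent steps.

f(x,y) = x^2 + 2y^2 + 2xy
grad_x = 2x + 2y, grad_y = 4y + 2x
Step 1: grad = (8, 12), (8/5, 7/5)
Step 2: grad = (6, 44/5), (13/10, 24/25)
Step 3: grad = (113/25, 161/25), (537/500, 319/500)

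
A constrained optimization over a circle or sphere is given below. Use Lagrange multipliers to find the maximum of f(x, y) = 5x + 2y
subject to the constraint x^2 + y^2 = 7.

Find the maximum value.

Set up Lagrange conditions: grad f = lambda * grad g
  5 = 2*lambda*x
  2 = 2*lambda*y
From these: x/y = 5/2, so x = 5t, y = 2t for some t.
Substitute into constraint: (5t)^2 + (2t)^2 = 7
  t^2 * 29 = 7
  t = sqrt(7/29)
Maximum = 5*x + 2*y = (5^2 + 2^2)*t = 29 * sqrt(7/29) = sqrt(203)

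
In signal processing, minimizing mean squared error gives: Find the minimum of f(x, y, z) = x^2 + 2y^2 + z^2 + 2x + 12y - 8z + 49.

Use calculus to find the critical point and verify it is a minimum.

f(x,y,z) = x^2 + 2y^2 + z^2 + 2x + 12y - 8z + 49
df/dx = 2x + (2) = 0 => x = -1
df/dy = 4y + (12) = 0 => y = -3
df/dz = 2z + (-8) = 0 => z = 4
f(-1,-3,4) = 1*(-1)^2 + 2*(-3)^2 + 1*(4)^2 + 2*(-1) + 12*(-3) + -8*(4) + 49 = 14
Hessian is diagonal with entries 2, 4, 2 > 0, confirmed minimum.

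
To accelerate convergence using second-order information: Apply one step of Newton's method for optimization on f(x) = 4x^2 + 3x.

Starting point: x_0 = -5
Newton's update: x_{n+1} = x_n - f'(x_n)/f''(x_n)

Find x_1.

f(x) = 4x^2 + 3x
f'(x) = 8x + (3), f''(x) = 8
Newton step: x_1 = x_0 - f'(x_0)/f''(x_0)
f'(-5) = -37
x_1 = -5 - -37/8 = -3/8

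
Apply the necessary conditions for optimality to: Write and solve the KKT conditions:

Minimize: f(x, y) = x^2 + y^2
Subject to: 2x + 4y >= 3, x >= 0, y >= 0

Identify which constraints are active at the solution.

KKT conditions for min x^2 + y^2 s.t. 2x + 4y >= 3, x >= 0, y >= 0:
Stationarity: 2x = mu*2 + mu_x, 2y = mu*4 + mu_y, with mu, mu_x, mu_y >= 0
Complementary slackness: mu*(2x + 4y - 3) = 0, mu_x*x = 0, mu_y*y = 0
(0, 0) is infeasible (2*0 + 4*0 < 3), so if mu = 0 stationarity would force x = mu_x/2 >= 0, y = mu_y/2 >= 0 with mu_x*x = mu_y*y = 0, i.e. x = y = 0: contradiction. Hence mu > 0 and 2x + 4y = 3 is active.
Try x > 0, y > 0 (so mu_x = mu_y = 0): x = 2*mu/2, y = 4*mu/2
Substitute: 2*(2*mu/2) + 4*(4*mu/2) = 3
  mu*20/2 = 3 => mu = 3/10
x* = 3/10 > 0, y* = 3/5 > 0, consistent with mu_x = mu_y = 0.
f is convex and the constraints are linear, so this KKT point is the global minimum.
f* = 9/20
Active constraints: 2x + 4y >= 3 (holds with equality, mu = 3/10 > 0); x >= 0 and y >= 0 are inactive (mu_x = mu_y = 0).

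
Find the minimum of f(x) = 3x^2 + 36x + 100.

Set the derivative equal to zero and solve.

f(x) = 3x^2 + 36x + 100
f'(x) = 6x + (36) = 0
x = -36/6 = -6
f(-6) = -8
Since f''(x) = 6 > 0, this is a minimum.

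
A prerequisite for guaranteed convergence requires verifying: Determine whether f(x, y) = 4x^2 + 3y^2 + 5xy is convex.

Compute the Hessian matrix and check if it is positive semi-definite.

f(x,y) = 4x^2 + 3y^2 + 5xy
Hessian H = [[8, 5], [5, 6]]
trace(H) = 14, det(H) = 23
Eigenvalues: (14 +/- sqrt(104)) / 2 = 12.1, 1.901
Since both eigenvalues > 0, f is convex.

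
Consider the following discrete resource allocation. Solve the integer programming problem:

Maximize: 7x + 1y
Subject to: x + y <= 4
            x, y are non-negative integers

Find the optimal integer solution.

Objective: 7x + 1y, constraint: x + y <= 4
Coefficient of x is 7 >= coefficient of y is 1, so allocate the entire budget to x.
Optimal: x = 4, y = 0, value = 28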